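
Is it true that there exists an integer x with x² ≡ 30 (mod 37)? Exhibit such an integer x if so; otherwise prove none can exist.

x = 20 works: 20² = 400, and 400 − 30 = 370 = 10·37.

x = 20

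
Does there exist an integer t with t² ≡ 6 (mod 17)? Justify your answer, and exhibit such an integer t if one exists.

No, no such integer exists.

Since (17 − t)² ≡ t² (mod 17), it suffices to square t = 0, 1, …, 8: the residues are 0, 1, 4, 9, 16, 8, 2, 15, 13.
So the quadratic residues mod 17 are {0, 1, 2, 4, 8, 9, 13, 15, 16}, and 6 is not among them.
Hence no integer t has t² ≡ 6 (mod 17).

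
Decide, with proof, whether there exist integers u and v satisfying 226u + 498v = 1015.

No such integers exist.

Any value of 226u + 498v is a multiple of gcd(226, 498) = 2.
However 1015 leaves remainder 1 on division by 2.
Hence no integers u, v satisfy the equation.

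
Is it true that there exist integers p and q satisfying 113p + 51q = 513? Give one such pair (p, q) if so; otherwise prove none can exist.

p = 42, q = -83

113 and 51 are coprime, so 113p + 51q ranges over all of ℤ.
Euclidean algorithm: 113 = 2·51 + 11, 51 = 4·11 + 7, 11 = 1·7 + 4, 7 = 1·4 + 3, 4 = 1·3 + 1, 3 = 3·1 + 0.
Working back up the chain: 1 = 4 − 1·3 = 4 − (7 − 1·4) = −7 + 2·4 = −7 + 2·(11 − 1·7) = 2·11 − 3·7 = 2·11 − 3·(51 − 4·11) = −3·51 + 14·11 = −3·51 + 14·(113 − 2·51) = 14·113 − 31·51. So 113·14 + 51·(-31) = 1.
Scaling by 513 gives the particular solution (p, q) = (7182, -15903).
Subtracting 140·51 from p and adding 140·113 to q gives the tidier solution (42, -83).
Indeed 113·42 + 51·(-83) = 4746 − 4233 = 513.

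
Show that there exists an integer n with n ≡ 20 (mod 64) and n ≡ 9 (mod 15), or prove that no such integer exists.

n = 84

The moduli 64 and 15 are coprime, so by the Chinese Remainder Theorem a unique solution modulo 960 exists.
Any solution of the first congruence is n = 20 + 64t; substituting into the second, 64t ≡ 9 − 20 ≡ 4 (mod 15).
64 ≡ 4 (mod 15), so this reads 4t ≡ 4 (mod 15). Since 4·4 = 16 = 1·15 + 1, the inverse of 4 mod 15 is 4.
Multiplying by 4: t ≡ 4·4 = 16 ≡ 1 (mod 15).
Taking t = 1 gives n = 20 + 64·1 = 84.
Verify: 84 = 1·64 + 20 and 84 = 5·15 + 9. ✓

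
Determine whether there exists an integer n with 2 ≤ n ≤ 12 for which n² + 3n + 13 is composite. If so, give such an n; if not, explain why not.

At n = 9: 9² + 3·9 + 13 = 121 = 11·11, which is composite.

n = 9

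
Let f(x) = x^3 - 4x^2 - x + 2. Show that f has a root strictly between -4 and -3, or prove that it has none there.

f(-4) = -122 and f(-3) = -58, both negative, so a sign-change argument is unavailable; we show f keeps this sign on the whole interval.
Substitute x = -3 − u, where 0 < u < 1 on the interval. Expanding, f(-3 − u) = -u^3 - 13u^2 - 50u - 58.
The nonzero coefficients here are all negative, so for u > 0 every term is negative (or zero), and the constant term -58 is strictly negative.
So f is strictly negative on (-4, -3); no root exists in the interval.

f has no root in that interval.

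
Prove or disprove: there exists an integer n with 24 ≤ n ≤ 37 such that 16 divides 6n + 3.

There is no such integer n in that range.

At n = 24, 6·24 + 3 = 147 ≡ 3 (mod 16), and each step in n adds 6, giving residues 3, 9, 15, 5, 11, 1, 7, 13, 3, 9, 15, 5, 11, 1 for n = 24, 25, …, 37.
The residue 0 does not occur, so no n in [24, 37] makes 6n + 3 a multiple of 16.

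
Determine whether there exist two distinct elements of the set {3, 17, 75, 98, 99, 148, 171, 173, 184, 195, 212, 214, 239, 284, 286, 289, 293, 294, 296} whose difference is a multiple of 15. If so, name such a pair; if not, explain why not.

Both 17 and 212 leave remainder 2 on division by 15; their difference 195 = 13·15 is a multiple of 15.

Yes: 17 and 212.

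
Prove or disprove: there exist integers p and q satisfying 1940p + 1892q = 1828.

p = 314, q = -321

Every value of 1940p + 1892q is a multiple of gcd(1940, 1892) = 4; since 4 ∣ 1828, solutions exist.
Dividing through by 4 reduces the equation to 485p + 473q = 457.
Euclidean algorithm: 485 = 1·473 + 12, 473 = 39·12 + 5, 12 = 2·5 + 2, 5 = 2·2 + 1, 2 = 2·1 + 0.
Back-substituting, 1 = 5 − 2·2 = 5 − 2·(12 − 2·5) = −2·12 + 5·5 = −2·12 + 5·(473 − 39·12) = 5·473 − 197·12 = 5·473 − 197·(485 − 1·473) = −197·485 + 202·473; that is, 485·(-197) + 473·202 = 1.
Multiplying through by 457: p = (-197)·457 = -90029, q = 202·457 = 92314 is a solution.
Shifting by a multiple of (473, −485) keeps it a solution: p = -90029 + 191·473 = 314, q = 92314 − 191·485 = -321.
Indeed 1940·314 + 1892·(-321) = 609160 − 607332 = 1828.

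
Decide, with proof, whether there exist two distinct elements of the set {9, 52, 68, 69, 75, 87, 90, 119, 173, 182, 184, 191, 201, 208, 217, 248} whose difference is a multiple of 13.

9 mod 13 = 9 and 87 mod 13 = 9, so 87 − 9 = 78 = 6·13.

9 and 87 are such a pair.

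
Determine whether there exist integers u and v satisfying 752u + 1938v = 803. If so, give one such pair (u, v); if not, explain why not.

gcd(752, 1938) = 2, so every integer of the form 752u + 1938v is a multiple of 2.
However 803 leaves remainder 1 on division by 2.
So the equation is unsolvable over ℤ.

There are no such integers.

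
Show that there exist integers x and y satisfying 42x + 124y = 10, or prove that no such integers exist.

x = 15, y = -5

gcd(42, 124) = 2, and 2 divides 10, so integer solutions exist.
Dividing through by 2 reduces the equation to 21x + 62y = 5.
Dividing repeatedly: 62 = 2·21 + 20, 21 = 1·20 + 1, 20 = 20·1 + 0.
Working back up the chain: 1 = 21 − 1·20 = 21 − (62 − 2·21) = −62 + 3·21. So 21·3 + 62·(-1) = 1.
Multiplying through by 5: x = 3·5 = 15, y = (-1)·5 = -5 is a solution.
Check: 42·15 + 124·(-5) = 630 − 620 = 10. ✓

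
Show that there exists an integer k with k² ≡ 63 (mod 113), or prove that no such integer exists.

k = 17 works: 17² = 289, and 289 − 63 = 226 = 2·113.

k = 17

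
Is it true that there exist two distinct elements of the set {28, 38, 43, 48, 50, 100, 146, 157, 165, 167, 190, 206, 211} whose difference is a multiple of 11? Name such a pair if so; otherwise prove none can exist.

The pair (28, 50) works.

28 mod 11 = 6 and 50 mod 11 = 6, so 50 − 28 = 22 = 2·11.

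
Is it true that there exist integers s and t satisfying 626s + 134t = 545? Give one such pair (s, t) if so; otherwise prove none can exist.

No, no such integers exist.

gcd(626, 134) = 2, so every integer of the form 626s + 134t is a multiple of 2.
But 545 = 2·272 + 1, so 2 ∤ 545.
Therefore 626s + 134t = 545 has no solution in integers.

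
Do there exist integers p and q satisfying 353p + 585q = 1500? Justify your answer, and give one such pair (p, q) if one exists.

Since gcd(353, 585) = 1, every integer is an integer combination of 353 and 585.
Run the Euclidean algorithm on 585 and 353: 585 = 1·353 + 232, 353 = 1·232 + 121, 232 = 1·121 + 111, 121 = 1·111 + 10, 111 = 11·10 + 1, 10 = 10·1 + 0.
Unwinding: 1 = 111 − 11·10 = 111 − 11·(121 − 1·111) = −11·121 + 12·111 = −11·121 + 12·(232 − 1·121) = 12·232 − 23·121 = 12·232 − 23·(353 − 1·232) = −23·353 + 35·232 = −23·353 + 35·(585 − 1·353) = 35·585 − 58·353, i.e. 353·(-58) + 585·35 = 1.
Scaling by 1500 gives the particular solution (p, q) = (-87000, 52500).
Adding 149·585 to p and subtracting 149·353 from q gives the tidier solution (165, -97).
Indeed 353·165 + 585·(-97) = 58245 − 56745 = 1500.

p = 165, q = -97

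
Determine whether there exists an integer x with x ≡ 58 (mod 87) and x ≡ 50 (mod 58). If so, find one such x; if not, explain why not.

gcd(87, 58) = 29. If x ≡ 58 (mod 87) and x ≡ 50 (mod 58), then x ≡ 58 (mod 29) and x ≡ 50 (mod 29).
These are incompatible: 58 − 50 = 8 is not divisible by 29.
Hence the system has no solution.

No, no such integer exists.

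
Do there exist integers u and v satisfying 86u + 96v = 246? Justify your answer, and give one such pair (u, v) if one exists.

Every value of 86u + 96v is a multiple of gcd(86, 96) = 2; since 2 ∣ 246, solutions exist.
Dividing through by 2 reduces the equation to 43u + 48v = 123.
Dividing repeatedly: 48 = 1·43 + 5, 43 = 8·5 + 3, 5 = 1·3 + 2, 3 = 1·2 + 1, 2 = 2·1 + 0.
Working back up the chain: 1 = 3 − 1·2 = 3 − (5 − 1·3) = −5 + 2·3 = −5 + 2·(43 − 8·5) = 2·43 − 17·5 = 2·43 − 17·(48 − 1·43) = −17·48 + 19·43. So 43·19 + 48·(-17) = 1.
Times 123: 43·2337 + 48·(-2091) = 123, so (2337, -2091) solves it.
Subtracting 48·48 from u and adding 48·43 to v gives the tidier solution (33, -27).
Indeed 86·33 + 96·(-27) = 2838 − 2592 = 246.

u = 33, v = -27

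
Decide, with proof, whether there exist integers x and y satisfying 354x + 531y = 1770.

Since gcd(354, 531) = 177 and 1770 = 177·10, Bézout's identity guarantees a solution.
Dividing through by 177 reduces the equation to 2x + 3y = 10.
Dividing repeatedly: 3 = 1·2 + 1, 2 = 2·1 + 0.
Working back up the chain: 1 = 3 − 1·2. So 2·(-1) + 3·1 = 1.
Multiplying through by 10: x = (-1)·10 = -10, y = 1·10 = 10 is a solution.
The general solution is x = -10 + 3k, y = 10 − 2k; taking k = 4 gives the smaller pair x = 2, y = 2.
Check: 354·2 + 531·2 = 708 + 1062 = 1770. ✓

x = 2, y = 2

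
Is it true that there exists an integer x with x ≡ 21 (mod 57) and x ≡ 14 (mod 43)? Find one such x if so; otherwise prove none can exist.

x = 1218

Since 57 and 43 share no common factor, CRT says the pair of congruences has a solution (unique mod 2451).
Write x = 21 + 57t and require 21 + 57t ≡ 14 (mod 43), i.e. 57t ≡ 36 (mod 43).
57 ≡ 14 (mod 43), so this reads 14t ≡ 36 (mod 43). Invert 14 mod 43 by the Euclidean algorithm: 43 = 3·14 + 1, 14 = 14·1 + 0; back-substituting, 1 = 43 − 3·14. Hence 14·(-3) ≡ 1, so 14⁻¹ ≡ -3 ≡ 40 (mod 43).
Therefore t ≡ 40·36 = 1440 ≡ 21 (mod 43).
With t = 21: x = 21 + 57·21 = 1218.
Indeed 1218 ≡ 21 (mod 57) and 1218 ≡ 14 (mod 43).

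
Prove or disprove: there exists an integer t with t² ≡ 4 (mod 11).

t = 2

Take t = 2. Then 2² = 4, and since 0 ≤ 4 < 11 this is already reduced: 2² ≡ 4 (mod 11).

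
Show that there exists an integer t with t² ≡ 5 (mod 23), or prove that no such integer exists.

Apply Euler's criterion with the prime 23: 5 is a quadratic residue iff 5^11 ≡ 1 (mod 23), and a non-residue iff it is ≡ −1.
Squaring successively (mod 23): 5^2 = 25 ≡ 2; 5^4 ≡ 2² = 4 ≡ 4; 5^8 ≡ 4² = 16 ≡ 16.
Since 11 = 8 + 2 + 1, 5^11 ≡ 16 · 2 · 5; multiplying out mod 23: 16·2 = 32 ≡ 9, then 9·5 = 45 ≡ 22. Thus 5^11 ≡ 22 ≡ −1 (mod 23).
The value −1 means 5 is a non-residue modulo 23, so t² ≡ 5 (mod 23) is impossible.

No, no such integer exists.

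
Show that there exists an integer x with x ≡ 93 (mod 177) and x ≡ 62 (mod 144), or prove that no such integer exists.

No such integer exists.

Both moduli are multiples of 3 = gcd(177, 144), so any solution would satisfy x ≡ 93 and x ≡ 62 modulo 3 simultaneously.
However 93 ≡ 0 and 62 ≡ 2 (mod 3), and 0 ≠ 2.
So no integer satisfies both congruences.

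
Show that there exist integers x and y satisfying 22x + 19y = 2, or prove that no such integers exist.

Since gcd(22, 19) = 1, every integer is an integer combination of 22 and 19.
Dividing repeatedly: 22 = 1·19 + 3, 19 = 6·3 + 1, 3 = 3·1 + 0.
Back-substituting, 1 = 19 − 6·3 = 19 − 6·(22 − 1·19) = −6·22 + 7·19; that is, 22·(-6) + 19·7 = 1.
Times 2: 22·(-12) + 19·14 = 2, so (-12, 14) solves it.
The general solution is x = -12 + 19k, y = 14 − 22k; taking k = 1 gives the smaller pair x = 7, y = -8.
Indeed 22·7 + 19·(-8) = 154 − 152 = 2.

x = 7, y = -8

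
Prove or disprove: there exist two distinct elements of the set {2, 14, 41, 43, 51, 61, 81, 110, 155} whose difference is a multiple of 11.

Reduce each element modulo 11: 2↦2, 14↦3, 41↦8, 43↦10, 51↦7, 61↦6, 81↦4, 110↦0, 155↦1.
No residue repeats among the 9 elements, so no pair has difference ≡ 0 (mod 11).

There is no such pair.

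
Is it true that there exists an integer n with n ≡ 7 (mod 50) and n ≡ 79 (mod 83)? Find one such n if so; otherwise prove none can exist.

gcd(50, 83) = 1, so the Chinese Remainder Theorem guarantees exactly one residue class mod 4150 satisfying both.
Any solution of the first congruence is n = 7 + 50t; substituting into the second, 50t ≡ 79 − 7 ≡ 72 (mod 83).
Note 50·5 = 250 ≡ 1 (mod 83) (as 250 − 1 = 3·83), so 50⁻¹ ≡ 5.
Therefore t ≡ 5·72 = 360 ≡ 28 (mod 83).
Taking t = 28 gives n = 7 + 50·28 = 1407.
Indeed 1407 ≡ 7 (mod 50) and 1407 ≡ 79 (mod 83).

n = 1407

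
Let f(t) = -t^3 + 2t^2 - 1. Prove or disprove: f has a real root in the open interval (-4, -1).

f(-4) = 95 and f(-1) = 2, both positive, so a sign-change argument is unavailable; we show f keeps this sign on the whole interval.
Shift to the endpoint -1: with t = -1 − u (0 < u < 3), one computes f(-1 − u) = u^3 + 5u^2 + 7u + 2.
All 4 nonzero coefficients of this polynomial in u are positive; hence for u > 0 the value is a sum of positive terms (the constant 2 among them).
Therefore f(t) > 0 throughout (-4, -1), and f has no zero there.

No.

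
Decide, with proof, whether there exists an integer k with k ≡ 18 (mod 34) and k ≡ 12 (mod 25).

k = 562

gcd(34, 25) = 1, so the Chinese Remainder Theorem guarantees exactly one residue class mod 850 satisfying both.
Any solution of the first congruence is k = 18 + 34t; substituting into the second, 34t ≡ 12 − 18 ≡ 19 (mod 25).
34 ≡ 9 (mod 25), so this reads 9t ≡ 19 (mod 25). Since 9·14 = 126 = 5·25 + 1, the inverse of 9 mod 25 is 14.
Multiplying by 14: t ≡ 14·19 = 266 ≡ 16 (mod 25).
With t = 16: k = 18 + 34·16 = 562.
Indeed 562 ≡ 18 (mod 34) and 562 ≡ 12 (mod 25).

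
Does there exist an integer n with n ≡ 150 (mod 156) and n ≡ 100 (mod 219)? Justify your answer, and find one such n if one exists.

Both moduli are multiples of 3 = gcd(156, 219), so any solution would satisfy n ≡ 150 and n ≡ 100 modulo 3 simultaneously.
These are incompatible: 150 − 100 = 50 is not divisible by 3.
Therefore no such n exists.

There is no such integer.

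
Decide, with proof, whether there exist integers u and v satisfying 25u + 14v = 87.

u = 13, v = -17

Since gcd(25, 14) = 1, every integer is an integer combination of 25 and 14.
Euclidean algorithm: 25 = 1·14 + 11, 14 = 1·11 + 3, 11 = 3·3 + 2, 3 = 1·2 + 1, 2 = 2·1 + 0.
Unwinding: 1 = 3 − 1·2 = 3 − (11 − 3·3) = −11 + 4·3 = −11 + 4·(14 − 1·11) = 4·14 − 5·11 = 4·14 − 5·(25 − 1·14) = −5·25 + 9·14, i.e. 25·(-5) + 14·9 = 1.
Scaling by 87 gives the particular solution (u, v) = (-435, 783).
The general solution is u = -435 + 14k, v = 783 − 25k; taking k = 32 gives the smaller pair u = 13, v = -17.
Check: 25·13 + 14·(-17) = 325 − 238 = 87. ✓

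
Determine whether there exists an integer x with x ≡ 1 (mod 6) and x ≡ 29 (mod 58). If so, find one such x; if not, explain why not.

x = 145

The moduli are not coprime: gcd(6, 58) = 2. Compatibility requires 2 ∣ (29 − 1) = 28, which holds, so solutions exist.
Put x = 1 + 6t, so we need 6t ≡ 28 (mod 58), equivalently (divide by 2) 3t ≡ 14 (mod 29).
Note 3·10 = 30 ≡ 1 (mod 29) (as 30 − 1 = 1·29), so 3⁻¹ ≡ 10.
Multiplying by 10: t ≡ 10·14 = 140 ≡ 24 (mod 29).
Then x = 1 + 6·24 = 145.
Verify: 145 = 24·6 + 1 and 145 = 2·58 + 29. ✓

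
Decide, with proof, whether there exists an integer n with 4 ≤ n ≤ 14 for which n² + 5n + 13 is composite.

n = 4

At n = 4: 4² + 5·4 + 13 = 49 = 7·7, which is composite.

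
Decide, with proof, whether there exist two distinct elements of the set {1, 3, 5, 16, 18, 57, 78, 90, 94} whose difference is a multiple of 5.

Yes: 1 and 16.

Both 1 and 16 leave remainder 1 on division by 5; their difference 15 = 3·5 is a multiple of 5.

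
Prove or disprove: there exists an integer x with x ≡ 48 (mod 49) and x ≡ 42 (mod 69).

The moduli 49 and 69 are coprime, so by the Chinese Remainder Theorem a unique solution modulo 3381 exists.
Any solution of the first congruence is x = 48 + 49t; substituting into the second, 49t ≡ 42 − 48 ≡ 63 (mod 69).
Since 49·31 = 1519 = 22·69 + 1, the inverse of 49 mod 69 is 31.
Therefore t ≡ 31·63 = 1953 ≡ 21 (mod 69).
Taking t = 21 gives x = 48 + 49·21 = 1077.
Verify: 1077 = 21·49 + 48 and 1077 = 15·69 + 42. ✓

x = 1077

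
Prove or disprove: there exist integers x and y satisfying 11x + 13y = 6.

11 and 13 are coprime, so 11x + 13y ranges over all of ℤ.
Run the Euclidean algorithm on 13 and 11: 13 = 1·11 + 2, 11 = 5·2 + 1, 2 = 2·1 + 0.
Unwinding: 1 = 11 − 5·2 = 11 − 5·(13 − 1·11) = −5·13 + 6·11, i.e. 11·6 + 13·(-5) = 1.
Multiplying through by 6: x = 6·6 = 36, y = (-5)·6 = -30 is a solution.
Shifting by a multiple of (13, −11) keeps it a solution: x = 36 − 2·13 = 10, y = -30 + 2·11 = -8.
Check: 11·10 + 13·(-8) = 110 − 104 = 6. ✓

x = 10, y = -8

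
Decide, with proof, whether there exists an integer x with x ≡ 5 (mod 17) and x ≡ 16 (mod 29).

gcd(17, 29) = 1, so the Chinese Remainder Theorem guarantees exactly one residue class mod 493 satisfying both.
Any solution of the first congruence is x = 5 + 17t; substituting into the second, 17t ≡ 16 − 5 ≡ 11 (mod 29).
Since 17·12 = 204 = 7·29 + 1, the inverse of 17 mod 29 is 12.
Therefore t ≡ 12·11 = 132 ≡ 16 (mod 29).
With t = 16: x = 5 + 17·16 = 277.
Verify: 277 = 16·17 + 5 and 277 = 9·29 + 16. ✓

x = 277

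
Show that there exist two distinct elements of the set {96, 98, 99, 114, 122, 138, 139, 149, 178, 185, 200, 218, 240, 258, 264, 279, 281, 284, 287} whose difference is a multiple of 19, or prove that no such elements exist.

No, no such pair exists.

Residues mod 19: 96↦1, 98↦3, 99↦4, 114↦0, 122↦8, 138↦5, 139↦6, 149↦16, 178↦7, 185↦14, 200↦10, 218↦9, 240↦12, 258↦11, 264↦17, 279↦13, 281↦15, 284↦18, 287↦2.
All 19 residues are distinct, so no two elements differ by a multiple of 19.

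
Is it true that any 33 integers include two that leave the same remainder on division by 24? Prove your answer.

Yes, this is always true.

Partition the integers by their residue mod 24; there are 24 classes.
Placing 33 integers into 24 classes, some class receives at least two — say a and b.
That is, a and b leave the same remainder on division by 24, as claimed.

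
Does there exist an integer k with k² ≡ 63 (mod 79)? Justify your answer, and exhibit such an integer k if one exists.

79 is prime, so by Euler's criterion 63 is a square mod 79 iff 63^((79−1)/2) = 63^39 ≡ 1 (mod 79).
Squaring successively (mod 79): 63^2 = 3969 ≡ 19; 63^4 ≡ 19² = 361 ≡ 45; 63^8 ≡ 45² = 2025 ≡ 50; 63^16 ≡ 50² = 2500 ≡ 51; 63^32 ≡ 51² = 2601 ≡ 73.
Since 39 = 32 + 4 + 2 + 1, 63^39 ≡ 73 · 45 · 19 · 63; multiplying out mod 79: 73·45 = 3285 ≡ 46, then 46·19 = 874 ≡ 5, then 5·63 = 315 ≡ 78. Thus 63^39 ≡ 78 ≡ −1 (mod 79).
By Euler's criterion 63 is a quadratic non-residue mod 79: no k satisfies k² ≡ 63 (mod 79).

There is no such integer.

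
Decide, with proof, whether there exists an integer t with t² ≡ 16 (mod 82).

t = 78

Take t = 78. Then 78² = 6084 = 74·82 + 16, so 78² ≡ 16 (mod 82).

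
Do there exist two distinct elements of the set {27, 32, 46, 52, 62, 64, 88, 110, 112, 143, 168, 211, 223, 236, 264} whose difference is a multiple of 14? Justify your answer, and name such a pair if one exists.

27 and 223 are such a pair.

Reduce each element mod 14: 27↦13, 32↦4, 46↦4, 52↦10, 62↦6, 64↦8, 88↦4, 110↦12, 112↦0, 143↦3, 168↦0, 211↦1, 223↦13, 236↦12, 264↦12. The residue 13 repeats (at 27 and 223), and 223 − 27 = 196 = 14·14.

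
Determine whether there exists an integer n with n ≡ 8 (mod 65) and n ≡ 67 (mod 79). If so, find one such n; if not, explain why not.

The moduli 65 and 79 are coprime, so by the Chinese Remainder Theorem a unique solution modulo 5135 exists.
Write n = 8 + 65t and require 8 + 65t ≡ 67 (mod 79), i.e. 65t ≡ 59 (mod 79).
Invert 65 mod 79 by the Euclidean algorithm: 79 = 1·65 + 14, 65 = 4·14 + 9, 14 = 1·9 + 5, 9 = 1·5 + 4, 5 = 1·4 + 1, 4 = 4·1 + 0; back-substituting, 1 = 5 − 1·4 = 5 − (9 − 1·5) = −9 + 2·5 = −9 + 2·(14 − 1·9) = 2·14 − 3·9 = 2·14 − 3·(65 − 4·14) = −3·65 + 14·14 = −3·65 + 14·(79 − 1·65) = 14·79 − 17·65. Hence 65·(-17) ≡ 1, so 65⁻¹ ≡ -17 ≡ 62 (mod 79).
Multiplying by 62: t ≡ 62·59 = 3658 ≡ 24 (mod 79).
Taking t = 24 gives n = 8 + 65·24 = 1568.
Check: 1568 mod 65 = 8, 1568 mod 79 = 67. ✓

n = 1568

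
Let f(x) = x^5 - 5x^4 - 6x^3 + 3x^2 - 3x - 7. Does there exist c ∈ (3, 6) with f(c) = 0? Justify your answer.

f(3) = -313 and f(6) = 83, which have opposite signs.
As a polynomial, f is continuous on every closed interval.
The Intermediate Value Theorem then guarantees some c ∈ (3, 6) with f(c) = 0.

Yes, such a c exists.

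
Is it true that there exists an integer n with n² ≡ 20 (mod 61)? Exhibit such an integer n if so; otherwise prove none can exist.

n = 52 works: 52² = 2704, and 2704 − 20 = 2684 = 44·61.

n = 52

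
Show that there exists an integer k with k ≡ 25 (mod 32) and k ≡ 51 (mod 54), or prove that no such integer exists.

The moduli are not coprime: gcd(32, 54) = 2. Compatibility requires 2 ∣ (51 − 25) = 26, which holds, so solutions exist.
Write k = 25 + 32t. Then 32t ≡ 51 − 25 ≡ 26 (mod 54); dividing through by 2 gives 16t ≡ 13 (mod 27).
To invert 16 modulo 27: 27 = 1·16 + 11, 16 = 1·11 + 5, 11 = 2·5 + 1, 5 = 5·1 + 0, and unwinding, 1 = 11 − 2·5 = 11 − 2·(16 − 1·11) = −2·16 + 3·11 = −2·16 + 3·(27 − 1·16) = 3·27 − 5·16. Thus 16⁻¹ ≡ -5 ≡ 22 (mod 27).
Multiplying by 22: t ≡ 22·13 = 286 ≡ 16 (mod 27).
Then k = 25 + 32·16 = 537.
Verify: 537 = 16·32 + 25 and 537 = 9·54 + 51. ✓

k = 537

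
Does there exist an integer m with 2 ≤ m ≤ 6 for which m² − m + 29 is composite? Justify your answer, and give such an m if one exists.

At m = 3: 3² − 3 + 29 = 35 = 5·7, which is composite.

m = 3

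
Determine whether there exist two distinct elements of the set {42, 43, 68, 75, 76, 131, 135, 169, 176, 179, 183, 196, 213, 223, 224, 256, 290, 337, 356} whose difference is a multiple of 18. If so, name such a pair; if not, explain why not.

Yes: 43 and 169.

Reduce each element mod 18: 42↦6, 43↦7, 68↦14, 75↦3, 76↦4, 131↦5, 135↦9, 169↦7, 176↦14, 179↦17, 183↦3, 196↦16, 213↦15, 223↦7, 224↦8, 256↦4, 290↦2, 337↦13, 356↦14. The residue 7 repeats (at 43 and 169), and 169 − 43 = 126 = 7·18.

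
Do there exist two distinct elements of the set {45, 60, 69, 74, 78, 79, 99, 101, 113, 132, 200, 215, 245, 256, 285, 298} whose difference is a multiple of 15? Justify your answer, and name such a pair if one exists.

Yes: 45 and 60.

Reduce each element mod 15: 45↦0, 60↦0, 69↦9, 74↦14, 78↦3, 79↦4, 99↦9, 101↦11, 113↦8, 132↦12, 200↦5, 215↦5, 245↦5, 256↦1, 285↦0, 298↦13. The residue 0 repeats (at 45 and 60), and 60 − 45 = 15 = 1·15.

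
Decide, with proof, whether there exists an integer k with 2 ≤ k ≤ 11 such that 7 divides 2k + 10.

k = 2 works, since 2·2 + 10 = 14 = 2·7.

k = 2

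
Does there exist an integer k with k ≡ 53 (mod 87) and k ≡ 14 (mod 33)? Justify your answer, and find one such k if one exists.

gcd(87, 33) = 3. A simultaneous solution exists iff 53 ≡ 14 (mod 3); here 53 mod 3 = 2 = 14 mod 3, so it does.
List candidates k ≡ 53 (mod 87): 53, 140, 227, 314, 401, 488, 575. Modulo 33 these are 20, 8, 29, 17, 5, 26, 14; 575 gives 14 as required.
Indeed 575 ≡ 53 (mod 87) and 575 ≡ 14 (mod 33).

k = 575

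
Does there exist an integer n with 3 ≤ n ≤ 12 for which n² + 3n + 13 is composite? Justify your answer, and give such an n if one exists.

n = 10

At n = 10: 10² + 3·10 + 13 = 143 = 11·13, which is composite.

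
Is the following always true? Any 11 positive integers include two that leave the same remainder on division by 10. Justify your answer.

There are exactly 10 possible remainders on division by 10.
Since 11 > 10, two of the 11 integers must share a residue class by the pigeonhole principle; call them a and b.
So a and b have equal remainders mod 10, which is exactly what was to be shown.

True.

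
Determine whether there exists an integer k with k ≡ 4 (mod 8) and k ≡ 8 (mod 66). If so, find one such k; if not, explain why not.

gcd(8, 66) = 2. A simultaneous solution exists iff 4 ≡ 8 (mod 2); here 4 mod 2 = 0 = 8 mod 2, so it does.
Write k = 4 + 8t. Then 8t ≡ 8 − 4 ≡ 4 (mod 66); dividing through by 2 gives 4t ≡ 2 (mod 33).
Since 4·25 = 100 = 3·33 + 1, the inverse of 4 mod 33 is 25.
Therefore t ≡ 25·2 = 50 ≡ 17 (mod 33).
Then k = 4 + 8·17 = 140.
Indeed 140 ≡ 4 (mod 8) and 140 ≡ 8 (mod 66).

k = 140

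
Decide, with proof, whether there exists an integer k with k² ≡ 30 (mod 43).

Apply Euler's criterion with the prime 43: 30 is a quadratic residue iff 30^21 ≡ 1 (mod 43), and a non-residue iff it is ≡ −1.
Squaring successively (mod 43): 30^2 = 900 ≡ 40; 30^4 ≡ 40² = 1600 ≡ 9; 30^8 ≡ 9² = 81 ≡ 38; 30^16 ≡ 38² = 1444 ≡ 25.
Since 21 = 16 + 4 + 1, 30^21 ≡ 25 · 9 · 30; multiplying out mod 43: 25·9 = 225 ≡ 10, then 10·30 = 300 ≡ 42. Thus 30^21 ≡ 42 ≡ −1 (mod 43).
The value −1 means 30 is a non-residue modulo 43, so k² ≡ 30 (mod 43) is impossible.

No, no such integer exists.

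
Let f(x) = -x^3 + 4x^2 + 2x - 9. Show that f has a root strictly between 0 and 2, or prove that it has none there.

Such a root exists.

f(0) = -9 and f(2) = 3, which have opposite signs.
f is continuous everywhere (it is a polynomial), in particular on [0, 2].
By the Intermediate Value Theorem f must vanish at some point of (0, 2).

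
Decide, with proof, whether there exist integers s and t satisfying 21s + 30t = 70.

No such integers exist.

Both 21 and 30 are divisible by gcd(21, 30) = 3, hence so is any combination 21s + 30t.
But 70 is not a multiple of 3 (it leaves remainder 1).
Hence no integers s, t satisfy the equation.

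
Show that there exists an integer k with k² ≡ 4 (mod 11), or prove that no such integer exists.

Take k = 2. Then 2² = 4, and since 0 ≤ 4 < 11 this is already reduced: 2² ≡ 4 (mod 11).

k = 2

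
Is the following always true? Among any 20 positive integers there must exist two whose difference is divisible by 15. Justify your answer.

Yes.

Partition the integers by their residue mod 15; there are 15 classes.
Placing 20 integers into 15 classes, some class receives at least two — say a and b.
Then a ≡ b (mod 15), i.e. 15 ∣ (a − b).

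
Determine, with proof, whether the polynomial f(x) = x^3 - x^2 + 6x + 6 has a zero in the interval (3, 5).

f(3) = 42 and f(5) = 136, both positive.
The derivative f'(x) = 3x^2 - 2x + 6 is a quadratic with discriminant (-2)² − 4·3·6 = -68 < 0; it never vanishes, so it is always positive (sign of the leading coefficient).
Hence f is strictly increasing on ℝ, and in particular on [3, 5]. A strictly monotone function with same-sign endpoint values stays positive on the whole interval, so f has no zero in (3, 5).

No such root exists.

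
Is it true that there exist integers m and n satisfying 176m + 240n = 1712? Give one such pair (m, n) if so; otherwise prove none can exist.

m = 7, n = 2

Since gcd(176, 240) = 16 and 1712 = 16·107, Bézout's identity guarantees a solution.
Dividing through by 16 reduces the equation to 11m + 15n = 107.
Dividing repeatedly: 15 = 1·11 + 4, 11 = 2·4 + 3, 4 = 1·3 + 1, 3 = 3·1 + 0.
Working back up the chain: 1 = 4 − 1·3 = 4 − (11 − 2·4) = −11 + 3·4 = −11 + 3·(15 − 1·11) = 3·15 − 4·11. So 11·(-4) + 15·3 = 1.
Multiplying through by 107: m = (-4)·107 = -428, n = 3·107 = 321 is a solution.
The general solution is m = -428 + 15k, n = 321 − 11k; taking k = 29 gives the smaller pair m = 7, n = 2.
Check: 176·7 + 240·2 = 1232 + 480 = 1712. ✓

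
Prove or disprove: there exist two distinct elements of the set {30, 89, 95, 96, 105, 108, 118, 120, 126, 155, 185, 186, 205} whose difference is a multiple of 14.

Residues mod 14: 30↦2, 89↦5, 95↦11, 96↦12, 105↦7, 108↦10, 118↦6, 120↦8, 126↦0, 155↦1, 185↦3, 186↦4, 205↦9.
No residue repeats among the 13 elements, so no pair has difference ≡ 0 (mod 14).

No, no such pair exists.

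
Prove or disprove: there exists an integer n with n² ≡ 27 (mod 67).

67 is prime, so by Euler's criterion 27 is a square mod 67 iff 27^((67−1)/2) = 27^33 ≡ 1 (mod 67).
Squaring successively (mod 67): 27^2 = 729 ≡ 59; 27^4 ≡ 59² = 3481 ≡ 64; 27^8 ≡ 64² = 4096 ≡ 9; 27^16 ≡ 9² = 81 ≡ 14; 27^32 ≡ 14² = 196 ≡ 62.
Since 33 = 32 + 1, 27^33 ≡ 62 · 27; multiplying out mod 67: 62·27 = 1674 ≡ 66. Thus 27^33 ≡ 66 ≡ −1 (mod 67).
The value −1 means 27 is a non-residue modulo 67, so n² ≡ 27 (mod 67) is impossible.

There is no such integer.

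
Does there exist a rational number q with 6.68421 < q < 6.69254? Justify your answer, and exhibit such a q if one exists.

q = 87/13

Look for a denominator N such that an integer falls strictly between N·6.68421 and N·6.69254. N = 13 works: 13·6.68421 = 86.89473 < 87 < 87.00302 = 13·6.69254.
Hence 87/13 is a rational number with 6.68421 < 87/13 < 6.69254.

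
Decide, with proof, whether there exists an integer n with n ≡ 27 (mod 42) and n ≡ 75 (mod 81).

n = 237

Here gcd(42, 81) = 3, and both 27 and 75 leave remainder 0 mod 3, so the system is consistent.
Step through n = 27, 27 + 42, 27 + 2·42, …: the values 27, 69, 111, 153, 195, 237 reduce mod 81 to 27, 69, 30, 72, 33, 75. The value 237 hits 75.
Indeed 237 ≡ 27 (mod 42) and 237 ≡ 75 (mod 81).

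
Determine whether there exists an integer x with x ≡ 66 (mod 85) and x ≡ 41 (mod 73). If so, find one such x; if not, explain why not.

The moduli 85 and 73 are coprime, so by the Chinese Remainder Theorem a unique solution modulo 6205 exists.
Write x = 66 + 85t and require 66 + 85t ≡ 41 (mod 73), i.e. 85t ≡ 48 (mod 73).
85 ≡ 12 (mod 73), so this reads 12t ≡ 48 (mod 73). Invert 12 mod 73 by the Euclidean algorithm: 73 = 6·12 + 1, 12 = 12·1 + 0; back-substituting, 1 = 73 − 6·12. Hence 12·(-6) ≡ 1, so 12⁻¹ ≡ -6 ≡ 67 (mod 73).
Multiplying by 67: t ≡ 67·48 = 3216 ≡ 4 (mod 73).
With t = 4: x = 66 + 85·4 = 406.
Check: 406 mod 85 = 66, 406 mod 73 = 41. ✓

x = 406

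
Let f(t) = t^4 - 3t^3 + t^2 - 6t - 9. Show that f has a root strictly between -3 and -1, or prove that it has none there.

The endpoint values f(-3) = 180 and f(-1) = 2 are both positive. Claim: f(t) > 0 for every t in (-3, -1).
Substitute t = -1 − u, where 0 < u < 2 on the interval. Expanding, f(-1 − u) = u^4 + 7u^3 + 16u^2 + 21u + 2.
The nonzero coefficients here are all positive, so for u > 0 every term is positive (or zero), and the constant term 2 is strictly positive.
Therefore f(t) > 0 throughout (-3, -1), and f has no zero there.

No such root exists.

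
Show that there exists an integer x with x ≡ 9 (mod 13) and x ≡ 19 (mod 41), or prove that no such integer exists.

x = 347

Since 13 and 41 share no common factor, CRT says the pair of congruences has a solution (unique mod 533).
Any solution of the first congruence is x = 9 + 13t; substituting into the second, 13t ≡ 19 − 9 ≡ 10 (mod 41).
To invert 13 modulo 41: 41 = 3·13 + 2, 13 = 6·2 + 1, 2 = 2·1 + 0, and unwinding, 1 = 13 − 6·2 = 13 − 6·(41 − 3·13) = −6·41 + 19·13. Thus 13⁻¹ ≡ 19 (mod 41).
Therefore t ≡ 19·10 = 190 ≡ 26 (mod 41).
Taking t = 26 gives x = 9 + 13·26 = 347.
Indeed 347 ≡ 9 (mod 13) and 347 ≡ 19 (mod 41).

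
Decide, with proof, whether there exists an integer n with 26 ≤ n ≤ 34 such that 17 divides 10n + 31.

No, no such integer n in that range exists.

At n = 26, 10·26 + 31 = 291 ≡ 2 (mod 17), and each step in n adds 10, giving residues 2, 12, 5, 15, 8, 1, 11, 4, 14 for n = 26, 27, …, 34.
None is 0, so 17 never divides 10n + 31 on this range.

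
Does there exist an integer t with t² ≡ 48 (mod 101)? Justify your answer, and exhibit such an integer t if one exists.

No, no such integer exists.

101 is prime, so by Euler's criterion 48 is a square mod 101 iff 48^((101−1)/2) = 48^50 ≡ 1 (mod 101).
Repeated squaring mod 101: 48^2 = 2304 ≡ 82; 48^4 ≡ 82² = 6724 ≡ 58; 48^8 ≡ 58² = 3364 ≡ 31; 48^16 ≡ 31² = 961 ≡ 52; 48^32 ≡ 52² = 2704 ≡ 78.
Since 50 = 32 + 16 + 2, 48^50 ≡ 78 · 52 · 82; multiplying out mod 101: 78·52 = 4056 ≡ 16, then 16·82 = 1312 ≡ 100. Thus 48^50 ≡ 100 ≡ −1 (mod 101).
By Euler's criterion 48 is a quadratic non-residue mod 101: no t satisfies t² ≡ 48 (mod 101).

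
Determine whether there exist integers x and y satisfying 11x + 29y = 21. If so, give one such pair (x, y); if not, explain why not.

x = 23, y = -8

11 and 29 are coprime, so 11x + 29y ranges over all of ℤ.
Dividing repeatedly: 29 = 2·11 + 7, 11 = 1·7 + 4, 7 = 1·4 + 3, 4 = 1·3 + 1, 3 = 3·1 + 0.
Working back up the chain: 1 = 4 − 1·3 = 4 − (7 − 1·4) = −7 + 2·4 = −7 + 2·(11 − 1·7) = 2·11 − 3·7 = 2·11 − 3·(29 − 2·11) = −3·29 + 8·11. So 11·8 + 29·(-3) = 1.
Multiplying through by 21: x = 8·21 = 168, y = (-3)·21 = -63 is a solution.
The general solution is x = 168 + 29k, y = -63 − 11k; taking k = -5 gives the smaller pair x = 23, y = -8.
Indeed 11·23 + 29·(-8) = 253 − 232 = 21.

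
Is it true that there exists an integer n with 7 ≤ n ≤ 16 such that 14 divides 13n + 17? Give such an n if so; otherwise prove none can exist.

The values of 13n + 17 for n = 7, 8, …, 16 are 108, 121, 134, 147, 160, 173, 186, 199, 212, 225; reduced mod 14 these are 10, 9, 8, 7, 6, 5, 4, 3, 2, 1.
None is 0, so 14 never divides 13n + 17 on this range.

No, no such integer n in that range exists.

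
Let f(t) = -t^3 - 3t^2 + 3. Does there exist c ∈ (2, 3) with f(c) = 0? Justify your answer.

The endpoint values f(2) = -17 and f(3) = -51 are both negative. Claim: f(t) < 0 for every t in (2, 3).
Shift to the endpoint 2: with t = 2 + u (0 < u < 1), one computes f(2 + u) = -u^3 - 9u^2 - 24u - 17.
All 4 nonzero coefficients of this polynomial in u are negative; hence for u > 0 the value is a sum of negative terms (the constant -17 among them).
Therefore f(t) < 0 throughout (2, 3), and f has no zero there.

No such root exists.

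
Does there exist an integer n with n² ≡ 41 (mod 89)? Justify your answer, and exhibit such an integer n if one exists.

89 is prime, so by Euler's criterion 41 is a square mod 89 iff 41^((89−1)/2) = 41^44 ≡ 1 (mod 89).
Squaring successively (mod 89): 41^2 = 1681 ≡ 79; 41^4 ≡ 79² = 6241 ≡ 11; 41^8 ≡ 11² = 121 ≡ 32; 41^16 ≡ 32² = 1024 ≡ 45; 41^32 ≡ 45² = 2025 ≡ 67.
Since 44 = 32 + 8 + 4, 41^44 ≡ 67 · 32 · 11; multiplying out mod 89: 67·32 = 2144 ≡ 8, then 8·11 = 88 ≡ 88. Thus 41^44 ≡ 88 ≡ −1 (mod 89).
The value −1 means 41 is a non-residue modulo 89, so n² ≡ 41 (mod 89) is impossible.

There is no such integer.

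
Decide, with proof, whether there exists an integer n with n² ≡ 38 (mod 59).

No such integer exists.

59 is prime, so by Euler's criterion 38 is a square mod 59 iff 38^((59−1)/2) = 38^29 ≡ 1 (mod 59).
Squaring successively (mod 59): 38^2 = 1444 ≡ 28; 38^4 ≡ 28² = 784 ≡ 17; 38^8 ≡ 17² = 289 ≡ 53; 38^16 ≡ 53² = 2809 ≡ 36.
Since 29 = 16 + 8 + 4 + 1, 38^29 ≡ 36 · 53 · 17 · 38; multiplying out mod 59: 36·53 = 1908 ≡ 20, then 20·17 = 340 ≡ 45, then 45·38 = 1710 ≡ 58. Thus 38^29 ≡ 58 ≡ −1 (mod 59).
By Euler's criterion 38 is a quadratic non-residue mod 59: no n satisfies n² ≡ 38 (mod 59).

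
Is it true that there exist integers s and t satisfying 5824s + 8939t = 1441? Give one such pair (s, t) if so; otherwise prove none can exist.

Any value of 5824s + 8939t is a multiple of gcd(5824, 8939) = 7.
However 1441 leaves remainder 6 on division by 7.
Therefore 5824s + 8939t = 1441 has no solution in integers.

There are no such integers.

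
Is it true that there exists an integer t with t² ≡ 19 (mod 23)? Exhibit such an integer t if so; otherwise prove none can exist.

There is no such integer.

Apply Euler's criterion with the prime 23: 19 is a quadratic residue iff 19^11 ≡ 1 (mod 23), and a non-residue iff it is ≡ −1.
Repeated squaring mod 23: 19^2 = 361 ≡ 16; 19^4 ≡ 16² = 256 ≡ 3; 19^8 ≡ 3² = 9 ≡ 9.
Since 11 = 8 + 2 + 1, 19^11 ≡ 9 · 16 · 19; multiplying out mod 23: 9·16 = 144 ≡ 6, then 6·19 = 114 ≡ 22. Thus 19^11 ≡ 22 ≡ −1 (mod 23).
The value −1 means 19 is a non-residue modulo 23, so t² ≡ 19 (mod 23) is impossible.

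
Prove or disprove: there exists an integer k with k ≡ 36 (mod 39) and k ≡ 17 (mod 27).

Both moduli are multiples of 3 = gcd(39, 27), so any solution would satisfy k ≡ 36 and k ≡ 17 modulo 3 simultaneously.
These are incompatible: 36 − 17 = 19 is not divisible by 3.
Therefore no such k exists.

There is no such integer.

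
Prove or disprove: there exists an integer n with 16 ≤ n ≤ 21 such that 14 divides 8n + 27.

No, no such integer n in that range exists.

The values of 8n + 27 for n = 16, 17, …, 21 are 155, 163, 171, 179, 187, 195; reduced mod 14 these are 1, 9, 3, 11, 5, 13.
Since 0 is absent from this list, 14 ∤ 8n + 27 for every n with 16 ≤ n ≤ 21.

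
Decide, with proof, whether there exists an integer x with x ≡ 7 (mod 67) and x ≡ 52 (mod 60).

x = 1012

The moduli 67 and 60 are coprime, so by the Chinese Remainder Theorem a unique solution modulo 4020 exists.
Write x = 7 + 67t and require 7 + 67t ≡ 52 (mod 60), i.e. 67t ≡ 45 (mod 60).
67 ≡ 7 (mod 60), so this reads 7t ≡ 45 (mod 60). Since 7·43 = 301 = 5·60 + 1, the inverse of 7 mod 60 is 43.
Multiplying by 43: t ≡ 43·45 = 1935 ≡ 15 (mod 60).
Taking t = 15 gives x = 7 + 67·15 = 1012.
Indeed 1012 ≡ 7 (mod 67) and 1012 ≡ 52 (mod 60).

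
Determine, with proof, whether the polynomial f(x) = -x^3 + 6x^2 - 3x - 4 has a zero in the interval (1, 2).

Yes, f has a root in the interval.

f(1) = -2 and f(2) = 6, which have opposite signs.
As a polynomial, f is continuous on every closed interval.
By the Intermediate Value Theorem f must vanish at some point of (1, 2).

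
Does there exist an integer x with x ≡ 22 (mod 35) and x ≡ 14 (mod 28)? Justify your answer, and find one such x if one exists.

gcd(35, 28) = 7. If x ≡ 22 (mod 35) and x ≡ 14 (mod 28), then x ≡ 22 (mod 7) and x ≡ 14 (mod 7).
But 22 mod 7 = 1 while 14 mod 7 = 0, a contradiction.
Hence the system has no solution.

No such integer exists.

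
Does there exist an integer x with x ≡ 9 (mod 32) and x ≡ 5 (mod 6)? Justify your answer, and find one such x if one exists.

x = 41

The moduli are not coprime: gcd(32, 6) = 2. Compatibility requires 2 ∣ (5 − 9) = -4, which holds, so solutions exist.
List candidates x ≡ 9 (mod 32): 9, 41. Modulo 6 these are 3, 5; 41 gives 5 as required.
Verify: 41 = 1·32 + 9 and 41 = 6·6 + 5. ✓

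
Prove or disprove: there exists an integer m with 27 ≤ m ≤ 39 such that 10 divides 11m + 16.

m = 34

Try m = 34: 11·34 + 16 = 390 = 39·10, which is divisible by 10.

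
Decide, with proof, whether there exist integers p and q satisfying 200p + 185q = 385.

p = 1, q = 1

Since gcd(200, 185) = 5 and 385 = 5·77, Bézout's identity guarantees a solution.
Dividing through by 5 reduces the equation to 40p + 37q = 77.
Run the Euclidean algorithm on 40 and 37: 40 = 1·37 + 3, 37 = 12·3 + 1, 3 = 3·1 + 0.
Working back up the chain: 1 = 37 − 12·3 = 37 − 12·(40 − 1·37) = −12·40 + 13·37. So 40·(-12) + 37·13 = 1.
Scaling by 77 gives the particular solution (p, q) = (-924, 1001).
Shifting by a multiple of (37, −40) keeps it a solution: p = -924 + 25·37 = 1, q = 1001 − 25·40 = 1.
Check: 200·1 + 185·1 = 200 + 185 = 385. ✓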